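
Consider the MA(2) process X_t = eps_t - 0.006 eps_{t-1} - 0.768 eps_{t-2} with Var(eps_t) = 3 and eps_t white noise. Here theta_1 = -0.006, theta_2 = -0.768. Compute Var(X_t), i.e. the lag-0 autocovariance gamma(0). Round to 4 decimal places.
\gamma(0) = 4.7696

For an MA(q) process X_t = eps_t + sum_i theta_i eps_{t-i} with
Var(eps_t) = sigma^2, the variance is
  gamma(0) = sigma^2 * (1 + sum_i theta_i^2).
  sum_i theta_i^2 = (-0.006)^2 + (-0.768)^2 = 0.000036 + 0.589824 = 0.58986.
  gamma(0) = 3 * (1 + 0.58986) = 3 * 1.58986 = 4.76958, which rounds to 4.7696.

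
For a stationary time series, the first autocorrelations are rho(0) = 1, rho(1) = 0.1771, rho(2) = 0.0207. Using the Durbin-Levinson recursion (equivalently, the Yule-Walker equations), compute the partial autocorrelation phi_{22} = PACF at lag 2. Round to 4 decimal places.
\phi_{22} = -0.0110

The PACF at lag k is phi_{kk}, the last component of the solution
to the Yule-Walker system G_k phi = r_k where
  (G_k)_{ij} = rho(|i - j|), (r_k)_i = rho(i), i,j = 1..k.
Equivalently, Durbin-Levinson gives phi_{kk} iteratively:
  phi_{11} = rho(1)
  phi_{kk} = [rho(k) - sum_{j=1..k-1} phi_{k-1,j} rho(k-j)]
            / [1 - sum_{j=1..k-1} phi_{k-1,j} rho(j)],
  phi_{k,j} = phi_{k-1,j} - phi_{kk} phi_{k-1,k-j},  j = 1..k-1.
Step k = 1:
  phi_11 = rho(1) = 0.1771.
Step k = 2:
  phi_22 = [rho(2) - phi_11 rho(1)] / [1 - phi_11 rho(1)] = [0.0207 - (0.1771)(0.1771)] / [1 - (0.1771)(0.1771)]
         = -0.01066441 / 0.96863559 = -0.011.
Therefore phi_{22} = -0.0110.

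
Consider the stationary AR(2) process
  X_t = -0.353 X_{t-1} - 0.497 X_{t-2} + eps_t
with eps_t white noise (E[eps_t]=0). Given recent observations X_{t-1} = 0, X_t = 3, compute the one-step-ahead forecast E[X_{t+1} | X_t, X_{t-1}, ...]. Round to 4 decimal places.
E[X_{t+1} \mid \mathcal F_t] = -1.0590

For an AR(p) model X_t = c + sum_i phi_i X_{t-i} + eps_t, the
one-step-ahead conditional mean is
  E[X_{t+1} | X_t, ...] = c + sum_i phi_i X_{t+1-i}.
Substitute known values:
  E[X_{t+1} | ...] = (-0.353) * (3) + (-0.497) * (0)
                   = -1.0590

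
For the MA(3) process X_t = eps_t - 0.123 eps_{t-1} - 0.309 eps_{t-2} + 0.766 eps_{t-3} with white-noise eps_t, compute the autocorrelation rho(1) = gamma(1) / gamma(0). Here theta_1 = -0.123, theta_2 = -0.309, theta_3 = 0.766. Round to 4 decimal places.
\rho(1) = -0.1895

For an MA(q) process with theta_0 = 1, the autocovariance is
  gamma(k) = sigma^2 * sum_{i=0..q-k} theta_i * theta_{i+k},
and rho(k) = gamma(k) / gamma(0). Sigma^2 cancels.
  numerator   = (1)*(-0.123) + (-0.123)*(-0.309) + (-0.309)*(0.766) = -0.321687.
  denominator = (1)^2 + (-0.123)^2 + (-0.309)^2 + (0.766)^2 = 1.697366.
  rho(1) = -0.321687 / 1.697366 = -0.1895.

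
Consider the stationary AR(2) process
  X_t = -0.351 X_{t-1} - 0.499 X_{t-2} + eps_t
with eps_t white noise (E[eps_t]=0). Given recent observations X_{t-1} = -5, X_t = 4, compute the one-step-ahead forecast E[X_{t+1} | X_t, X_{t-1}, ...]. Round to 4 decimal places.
E[X_{t+1} \mid \mathcal F_t] = 1.0910

For an AR(p) model X_t = c + sum_i phi_i X_{t-i} + eps_t, the
one-step-ahead conditional mean is
  E[X_{t+1} | X_t, ...] = c + sum_i phi_i X_{t+1-i}.
Substitute known values:
  E[X_{t+1} | ...] = (-0.351) * (4) + (-0.499) * (-5)
                   = 1.0910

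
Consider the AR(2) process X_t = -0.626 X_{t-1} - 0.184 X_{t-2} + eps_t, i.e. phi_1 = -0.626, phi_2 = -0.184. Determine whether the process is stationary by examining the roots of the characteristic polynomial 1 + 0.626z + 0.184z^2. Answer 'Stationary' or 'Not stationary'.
\text{Stationary}

The AR(p) characteristic polynomial is P(z) = 1 + 0.626z + 0.184z^2.
Stationarity requires all roots to lie outside the unit circle, i.e. |z| > 1 for every root.
Set 1 + (0.626) z + (0.184) z^2 = 0, i.e. a z^2 + b z + c = 0 with a = 0.184, b = 0.626, c = 1.
Discriminant D = b^2 - 4ac = (0.626)^2 - 4*(0.184)*1 = 0.391876 - (0.736) = -0.344124.
D < 0, so the roots are the complex-conjugate pair z = (-b +/- i sqrt(-D)) / (2a) = -1.7011 +/- 1.5941i.
For a conjugate pair |z|^2 = z * conj(z) = (product of roots) = c/a = 1/(0.184) = 5.434783, so |z| = sqrt(5.434783) = 2.3313 for both roots.
Moduli of all roots: 2.3313, 2.3313.
All moduli strictly greater than 1? Yes.
Verdict: Stationary.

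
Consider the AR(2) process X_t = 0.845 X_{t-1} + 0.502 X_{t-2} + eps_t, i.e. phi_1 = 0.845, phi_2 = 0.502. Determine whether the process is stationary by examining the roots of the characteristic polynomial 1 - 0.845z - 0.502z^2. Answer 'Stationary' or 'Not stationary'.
\text{Not stationary}

The AR(p) characteristic polynomial is P(z) = 1 - 0.845z - 0.502z^2.
Stationarity requires all roots to lie outside the unit circle, i.e. |z| > 1 for every root.
Set 1 + (-0.845) z + (-0.502) z^2 = 0, i.e. a z^2 + b z + c = 0 with a = -0.502, b = -0.845, c = 1.
Discriminant D = b^2 - 4ac = (-0.845)^2 - 4*(-0.502)*1 = 0.714025 - (-2.008) = 2.722025.
D >= 0, so the roots are real: z = (-b +/- sqrt(D)) / (2a) = (0.845 +/- 1.649856) / (-1.004).
  z_1 = (0.845 + 1.649856) / (-1.004) = -2.4849,   |z_1| = 2.4849.
  z_2 = (0.845 - 1.649856) / (-1.004) = 0.8016,   |z_2| = 0.8016.
Moduli of all roots: 2.4849, 0.8016.
All moduli strictly greater than 1? No.
Verdict: Not stationary.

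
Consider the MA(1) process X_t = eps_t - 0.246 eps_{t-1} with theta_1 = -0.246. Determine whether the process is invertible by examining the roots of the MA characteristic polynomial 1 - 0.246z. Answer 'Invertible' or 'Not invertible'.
\text{Invertible}

The MA(q) characteristic polynomial is P(z) = 1 - 0.246z.
Invertibility requires all roots to lie outside the unit circle, i.e. |z| > 1 for every root.
This is linear in z: 1 + (-0.246) z = 0  =>  z = -1/(-0.246) = 4.065041,  |z| = 4.065041.
Moduli of all roots: 4.0650.
All moduli strictly greater than 1? Yes.
Verdict: Invertible.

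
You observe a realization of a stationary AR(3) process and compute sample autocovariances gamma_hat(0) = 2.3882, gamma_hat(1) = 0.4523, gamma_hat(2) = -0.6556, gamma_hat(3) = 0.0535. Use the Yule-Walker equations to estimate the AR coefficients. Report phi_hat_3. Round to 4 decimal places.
\hat\phi_{3} = 0.1760

The Yule-Walker equations for an AR(p) process read, in matrix form,
  Gamma_p phi = r_p,   with   (Gamma_p)_{ij} = gamma(|i - j|),
                       (r_p)_i = gamma(i),   i,j = 1..p.
Substitute the sample gammas (Toeplitz matrix and right-hand side of size 3):
  Gamma_p = [[2.3882, 0.4523, -0.6556], [0.4523, 2.3882, 0.4523], [-0.6556, 0.4523, 2.3882]]
  r_p     = [0.4523, -0.6556, 0.0535]
Written out (R1..R3):
  (R1) 2.3882 phi_1 + 0.4523 phi_2 - 0.6556 phi_3 = 0.4523
  (R2) 0.4523 phi_1 + 2.3882 phi_2 + 0.4523 phi_3 = -0.6556
  (R3) -0.6556 phi_1 + 0.4523 phi_2 + 2.3882 phi_3 = 0.0535
Gaussian elimination:
  R2 <- R2 - (0.4523/2.3882) R1 = R2 - (0.189389) R1:  2.302539 phi_2 + 0.576464 phi_3 = -0.741261
  R3 <- R3 - (-0.6556/2.3882) R1 = R3 - (-0.274516) R1:  0.576464 phi_2 + 2.208227 phi_3 = 0.177664
  R3 <- R3 - (0.576464/2.302539) R2 = R3 - (0.25036) R2:  2.063904 phi_3 = 0.363246
Back-substitution:
  phi_hat_3 = 0.363246 / 2.063904 = 0.175999
  phi_hat_2 = (-0.741261 - (0.576464)(0.175999)) / 2.302539 = -0.365995
  phi_hat_1 = (0.4523 - (0.4523)(-0.365995) - (-0.6556)(0.175999)) / 2.3882 = 0.30702
So phi_hat = [0.3070, -0.3660, 0.1760].
Therefore phi_hat_3 = 0.1760.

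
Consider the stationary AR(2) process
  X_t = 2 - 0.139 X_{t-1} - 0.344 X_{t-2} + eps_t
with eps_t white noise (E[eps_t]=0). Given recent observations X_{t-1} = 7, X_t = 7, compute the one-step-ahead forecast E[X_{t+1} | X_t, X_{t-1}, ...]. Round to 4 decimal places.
E[X_{t+1} \mid \mathcal F_t] = -1.3810

For an AR(p) model X_t = c + sum_i phi_i X_{t-i} + eps_t, the
one-step-ahead conditional mean is
  E[X_{t+1} | X_t, ...] = c + sum_i phi_i X_{t+1-i}.
Substitute known values:
  E[X_{t+1} | ...] = 2 + (-0.139) * (7) + (-0.344) * (7)
                   = -1.3810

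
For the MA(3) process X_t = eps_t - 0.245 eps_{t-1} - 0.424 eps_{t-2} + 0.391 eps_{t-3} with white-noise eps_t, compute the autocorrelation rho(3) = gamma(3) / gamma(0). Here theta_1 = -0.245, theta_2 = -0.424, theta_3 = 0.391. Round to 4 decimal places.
\rho(3) = 0.2808

For an MA(q) process with theta_0 = 1, the autocovariance is
  gamma(k) = sigma^2 * sum_{i=0..q-k} theta_i * theta_{i+k},
and rho(k) = gamma(k) / gamma(0). Sigma^2 cancels.
  numerator   = (1)*(0.391) = 0.391.
  denominator = (1)^2 + (-0.245)^2 + (-0.424)^2 + (0.391)^2 = 1.392682.
  rho(3) = 0.391 / 1.392682 = 0.2808.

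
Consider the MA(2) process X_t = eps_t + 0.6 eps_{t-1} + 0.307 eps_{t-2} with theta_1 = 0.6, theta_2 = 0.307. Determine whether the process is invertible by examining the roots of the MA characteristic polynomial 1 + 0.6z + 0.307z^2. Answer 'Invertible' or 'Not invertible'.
\text{Invertible}

The MA(q) characteristic polynomial is P(z) = 1 + 0.6z + 0.307z^2.
Invertibility requires all roots to lie outside the unit circle, i.e. |z| > 1 for every root.
Set 1 + (0.6) z + (0.307) z^2 = 0, i.e. a z^2 + b z + c = 0 with a = 0.307, b = 0.6, c = 1.
Discriminant D = b^2 - 4ac = (0.6)^2 - 4*(0.307)*1 = 0.36 - (1.228) = -0.868.
D < 0, so the roots are the complex-conjugate pair z = (-b +/- i sqrt(-D)) / (2a) = -0.9772 +/- 1.5174i.
For a conjugate pair |z|^2 = z * conj(z) = (product of roots) = c/a = 1/(0.307) = 3.257329, so |z| = sqrt(3.257329) = 1.8048 for both roots.
Moduli of all roots: 1.8048, 1.8048.
All moduli strictly greater than 1? Yes.
Verdict: Invertible.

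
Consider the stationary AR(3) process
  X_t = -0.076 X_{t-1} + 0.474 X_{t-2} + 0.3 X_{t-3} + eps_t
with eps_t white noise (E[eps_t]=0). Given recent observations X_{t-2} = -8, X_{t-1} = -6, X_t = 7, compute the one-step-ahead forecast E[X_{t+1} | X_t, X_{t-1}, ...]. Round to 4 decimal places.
E[X_{t+1} \mid \mathcal F_t] = -5.7760

For an AR(p) model X_t = c + sum_i phi_i X_{t-i} + eps_t, the
one-step-ahead conditional mean is
  E[X_{t+1} | X_t, ...] = c + sum_i phi_i X_{t+1-i}.
Substitute known values:
  E[X_{t+1} | ...] = (-0.076) * (7) + (0.474) * (-6) + (0.3) * (-8)
                   = -5.7760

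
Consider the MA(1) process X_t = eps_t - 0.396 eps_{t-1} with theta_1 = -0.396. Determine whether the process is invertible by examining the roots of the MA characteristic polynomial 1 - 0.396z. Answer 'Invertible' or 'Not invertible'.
\text{Invertible}

The MA(q) characteristic polynomial is P(z) = 1 - 0.396z.
Invertibility requires all roots to lie outside the unit circle, i.e. |z| > 1 for every root.
This is linear in z: 1 + (-0.396) z = 0  =>  z = -1/(-0.396) = 2.525253,  |z| = 2.525253.
Moduli of all roots: 2.5253.
All moduli strictly greater than 1? Yes.
Verdict: Invertible.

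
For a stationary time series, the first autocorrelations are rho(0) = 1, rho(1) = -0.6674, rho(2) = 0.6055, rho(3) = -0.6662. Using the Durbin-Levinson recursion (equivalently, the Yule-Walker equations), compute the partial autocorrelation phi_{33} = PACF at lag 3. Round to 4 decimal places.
\phi_{33} = -0.3661

The PACF at lag k is phi_{kk}, the last component of the solution
to the Yule-Walker system G_k phi = r_k where
  (G_k)_{ij} = rho(|i - j|), (r_k)_i = rho(i), i,j = 1..k.
Equivalently, Durbin-Levinson gives phi_{kk} iteratively:
  phi_{11} = rho(1)
  phi_{kk} = [rho(k) - sum_{j=1..k-1} phi_{k-1,j} rho(k-j)]
            / [1 - sum_{j=1..k-1} phi_{k-1,j} rho(j)],
  phi_{k,j} = phi_{k-1,j} - phi_{kk} phi_{k-1,k-j},  j = 1..k-1.
Step k = 1:
  phi_11 = rho(1) = -0.6674.
Step k = 2:
  phi_22 = [rho(2) - phi_11 rho(1)] / [1 - phi_11 rho(1)] = [0.6055 - (-0.6674)(-0.6674)] / [1 - (-0.6674)(-0.6674)]
         = 0.16007724 / 0.55457724 = 0.288647.
  Update: phi_21 = phi_11 - phi_22 phi_11 = -0.6674 - (0.288647)(-0.6674) = -0.474757.
Step k = 3:
  phi_33 = [rho(3) - phi_21 rho(2) - phi_22 rho(1)] / [1 - phi_21 rho(1) - phi_22 rho(2)]
    numerator   = -0.6662 - (-0.474757)(0.6055) - (0.288647)(-0.6674) = -0.18609155
    denominator = 1 - (-0.474757)(-0.6674) - (0.288647)(0.6055) = 0.50837137
  phi_33 = -0.18609155 / 0.50837137 = -0.3661.
Therefore phi_{33} = -0.3661.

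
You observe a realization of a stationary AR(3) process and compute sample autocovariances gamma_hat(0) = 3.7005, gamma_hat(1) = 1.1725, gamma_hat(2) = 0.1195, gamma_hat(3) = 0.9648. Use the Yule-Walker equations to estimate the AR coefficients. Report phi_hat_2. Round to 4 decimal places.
\hat\phi_{2} = -0.1800

The Yule-Walker equations for an AR(p) process read, in matrix form,
  Gamma_p phi = r_p,   with   (Gamma_p)_{ij} = gamma(|i - j|),
                       (r_p)_i = gamma(i),   i,j = 1..p.
Substitute the sample gammas (Toeplitz matrix and right-hand side of size 3):
  Gamma_p = [[3.7005, 1.1725, 0.1195], [1.1725, 3.7005, 1.1725], [0.1195, 1.1725, 3.7005]]
  r_p     = [1.1725, 0.1195, 0.9648]
Written out (R1..R3):
  (R1) 3.7005 phi_1 + 1.1725 phi_2 + 0.1195 phi_3 = 1.1725
  (R2) 1.1725 phi_1 + 3.7005 phi_2 + 1.1725 phi_3 = 0.1195
  (R3) 0.1195 phi_1 + 1.1725 phi_2 + 3.7005 phi_3 = 0.9648
Gaussian elimination:
  R2 <- R2 - (1.1725/3.7005) R1 = R2 - (0.316849) R1:  3.328994 phi_2 + 1.134637 phi_3 = -0.252006
  R3 <- R3 - (0.1195/3.7005) R1 = R3 - (0.032293) R1:  1.134637 phi_2 + 3.696641 phi_3 = 0.926937
  R3 <- R3 - (1.134637/3.328994) R2 = R3 - (0.340835) R2:  3.309918 phi_3 = 1.012829
Back-substitution:
  phi_hat_3 = 1.012829 / 3.309918 = 0.305998
  phi_hat_2 = (-0.252006 - (1.134637)(0.305998)) / 3.328994 = -0.179995
  phi_hat_1 = (1.1725 - (1.1725)(-0.179995) - (0.1195)(0.305998)) / 3.7005 = 0.363999
So phi_hat = [0.3640, -0.1800, 0.3060].
Therefore phi_hat_2 = -0.1800.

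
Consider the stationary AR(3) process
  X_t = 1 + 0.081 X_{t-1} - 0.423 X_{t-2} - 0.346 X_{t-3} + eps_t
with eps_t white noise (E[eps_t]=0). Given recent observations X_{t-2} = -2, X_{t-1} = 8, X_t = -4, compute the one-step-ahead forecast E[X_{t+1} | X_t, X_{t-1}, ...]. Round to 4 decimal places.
E[X_{t+1} \mid \mathcal F_t] = -2.0160

For an AR(p) model X_t = c + sum_i phi_i X_{t-i} + eps_t, the
one-step-ahead conditional mean is
  E[X_{t+1} | X_t, ...] = c + sum_i phi_i X_{t+1-i}.
Substitute known values:
  E[X_{t+1} | ...] = 1 + (0.081) * (-4) + (-0.423) * (8) + (-0.346) * (-2)
                   = -2.0160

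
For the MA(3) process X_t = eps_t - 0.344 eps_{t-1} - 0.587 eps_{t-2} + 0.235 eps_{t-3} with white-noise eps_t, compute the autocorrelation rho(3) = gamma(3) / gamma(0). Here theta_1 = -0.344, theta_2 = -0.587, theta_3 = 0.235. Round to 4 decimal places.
\rho(3) = 0.1548

For an MA(q) process with theta_0 = 1, the autocovariance is
  gamma(k) = sigma^2 * sum_{i=0..q-k} theta_i * theta_{i+k},
and rho(k) = gamma(k) / gamma(0). Sigma^2 cancels.
  numerator   = (1)*(0.235) = 0.235.
  denominator = (1)^2 + (-0.344)^2 + (-0.587)^2 + (0.235)^2 = 1.51813.
  rho(3) = 0.235 / 1.51813 = 0.1548.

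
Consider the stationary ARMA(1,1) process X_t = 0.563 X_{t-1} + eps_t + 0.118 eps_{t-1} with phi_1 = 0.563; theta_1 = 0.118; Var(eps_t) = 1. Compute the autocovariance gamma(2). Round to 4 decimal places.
\gamma(2) = 0.5986

Multiply the model equation by X_{t-k} and take expectations. With theta_0 = psi_0 = 1 and psi_j the MA(infinity) weights, this gives
  gamma(k) - sum_i phi_i gamma(k-i) = c_k,
  c_k = sigma^2 * sum_{j=k..q} theta_j psi_{j-k}   (c_k = 0 for k > q),
using gamma(-m) = gamma(m).
psi-weights needed (psi_j = theta_j + sum_i phi_i psi_{j-i}):
  psi_1 = theta_1 + phi_1 = 0.118 + (0.563) = 0.681
Right-hand sides:
  c_0 = sigma^2 (1 + theta_1 psi_1) = 1 * (1 + (0.118)(0.681)) = 1 * 1.080358 = 1.080358
  c_1 = sigma^2 theta_1 = 1 * (0.118) = 0.118
  c_2 = 0
Equations for k = 0 and k = 1 (AR order 1):
  gamma(0) = phi_1 gamma(1) + c_0
  gamma(1) = phi_1 gamma(0) + c_1
Substituting the second into the first: gamma(0) (1 - phi_1^2) = c_0 + phi_1 c_1, so
  gamma(0) = (c_0 + phi_1 c_1) / (1 - phi_1^2) = (1.080358 + (0.563)(0.118)) / (1 - (0.563)^2) = 1.146792 / 0.683031 = 1.678975.
  gamma(1) = phi_1 gamma(0) + c_1 = (0.563)(1.678975) + (0.118) = 1.063263.
For k = 2 (> q): gamma(2) = phi_1 gamma(1) = (0.563)(1.063263) = 0.598617.
Therefore gamma(2) = 0.5986 (to 4 decimal places).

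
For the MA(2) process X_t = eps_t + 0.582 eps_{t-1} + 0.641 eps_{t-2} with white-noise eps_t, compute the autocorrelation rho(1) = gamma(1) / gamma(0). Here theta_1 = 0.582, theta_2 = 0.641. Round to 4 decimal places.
\rho(1) = 0.5459

For an MA(q) process with theta_0 = 1, the autocovariance is
  gamma(k) = sigma^2 * sum_{i=0..q-k} theta_i * theta_{i+k},
and rho(k) = gamma(k) / gamma(0). Sigma^2 cancels.
  numerator   = (1)*(0.582) + (0.582)*(0.641) = 0.955062.
  denominator = (1)^2 + (0.582)^2 + (0.641)^2 = 1.749605.
  rho(1) = 0.955062 / 1.749605 = 0.5459.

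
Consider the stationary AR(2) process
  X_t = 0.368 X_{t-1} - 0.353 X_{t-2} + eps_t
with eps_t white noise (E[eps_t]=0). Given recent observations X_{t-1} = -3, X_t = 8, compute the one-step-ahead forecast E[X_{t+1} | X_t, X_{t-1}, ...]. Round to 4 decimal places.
E[X_{t+1} \mid \mathcal F_t] = 4.0030

For an AR(p) model X_t = c + sum_i phi_i X_{t-i} + eps_t, the
one-step-ahead conditional mean is
  E[X_{t+1} | X_t, ...] = c + sum_i phi_i X_{t+1-i}.
Substitute known values:
  E[X_{t+1} | ...] = (0.368) * (8) + (-0.353) * (-3)
                   = 4.0030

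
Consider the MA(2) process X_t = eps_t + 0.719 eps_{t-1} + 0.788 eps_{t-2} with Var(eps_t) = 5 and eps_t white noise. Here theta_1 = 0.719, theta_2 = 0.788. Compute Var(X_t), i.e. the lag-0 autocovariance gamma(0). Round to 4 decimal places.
\gamma(0) = 10.6895

For an MA(q) process X_t = eps_t + sum_i theta_i eps_{t-i} with
Var(eps_t) = sigma^2, the variance is
  gamma(0) = sigma^2 * (1 + sum_i theta_i^2).
  sum_i theta_i^2 = (0.719)^2 + (0.788)^2 = 0.516961 + 0.620944 = 1.137905.
  gamma(0) = 5 * (1 + 1.137905) = 5 * 2.137905 = 10.689525, which rounds to 10.6895.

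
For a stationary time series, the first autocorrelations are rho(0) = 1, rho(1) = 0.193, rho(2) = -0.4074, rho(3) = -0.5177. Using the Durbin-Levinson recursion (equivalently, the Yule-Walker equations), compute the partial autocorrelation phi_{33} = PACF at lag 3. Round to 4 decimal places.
\phi_{33} = -0.4141

The PACF at lag k is phi_{kk}, the last component of the solution
to the Yule-Walker system G_k phi = r_k where
  (G_k)_{ij} = rho(|i - j|), (r_k)_i = rho(i), i,j = 1..k.
Equivalently, Durbin-Levinson gives phi_{kk} iteratively:
  phi_{11} = rho(1)
  phi_{kk} = [rho(k) - sum_{j=1..k-1} phi_{k-1,j} rho(k-j)]
            / [1 - sum_{j=1..k-1} phi_{k-1,j} rho(j)],
  phi_{k,j} = phi_{k-1,j} - phi_{kk} phi_{k-1,k-j},  j = 1..k-1.
Step k = 1:
  phi_11 = rho(1) = 0.193.
Step k = 2:
  phi_22 = [rho(2) - phi_11 rho(1)] / [1 - phi_11 rho(1)] = [-0.4074 - (0.193)(0.193)] / [1 - (0.193)(0.193)]
         = -0.444649 / 0.962751 = -0.461853.
  Update: phi_21 = phi_11 - phi_22 phi_11 = 0.193 - (-0.461853)(0.193) = 0.282138.
Step k = 3:
  phi_33 = [rho(3) - phi_21 rho(2) - phi_22 rho(1)] / [1 - phi_21 rho(1) - phi_22 rho(2)]
    numerator   = -0.5177 - (0.282138)(-0.4074) - (-0.461853)(0.193) = -0.31361962
    denominator = 1 - (0.282138)(0.193) - (-0.461853)(-0.4074) = 0.75738873
  phi_33 = -0.31361962 / 0.75738873 = -0.4141.
Therefore phi_{33} = -0.4141.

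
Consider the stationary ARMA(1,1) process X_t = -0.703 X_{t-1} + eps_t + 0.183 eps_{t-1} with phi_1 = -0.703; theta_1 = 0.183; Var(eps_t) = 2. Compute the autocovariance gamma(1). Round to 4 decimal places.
\gamma(1) = -1.7917

Multiply the model equation by X_{t-k} and take expectations. With theta_0 = psi_0 = 1 and psi_j the MA(infinity) weights, this gives
  gamma(k) - sum_i phi_i gamma(k-i) = c_k,
  c_k = sigma^2 * sum_{j=k..q} theta_j psi_{j-k}   (c_k = 0 for k > q),
using gamma(-m) = gamma(m).
psi-weights needed (psi_j = theta_j + sum_i phi_i psi_{j-i}):
  psi_1 = theta_1 + phi_1 = 0.183 + (-0.703) = -0.52
Right-hand sides:
  c_0 = sigma^2 (1 + theta_1 psi_1) = 2 * (1 + (0.183)(-0.52)) = 2 * 0.90484 = 1.80968
  c_1 = sigma^2 theta_1 = 2 * (0.183) = 0.366
  c_2 = 0
Equations for k = 0 and k = 1 (AR order 1):
  gamma(0) = phi_1 gamma(1) + c_0
  gamma(1) = phi_1 gamma(0) + c_1
Substituting the second into the first: gamma(0) (1 - phi_1^2) = c_0 + phi_1 c_1, so
  gamma(0) = (c_0 + phi_1 c_1) / (1 - phi_1^2) = (1.80968 + (-0.703)(0.366)) / (1 - (-0.703)^2) = 1.552382 / 0.505791 = 3.069216.
  gamma(1) = phi_1 gamma(0) + c_1 = (-0.703)(3.069216) + (0.366) = -1.791659.
Therefore gamma(1) = -1.7917 (to 4 decimal places).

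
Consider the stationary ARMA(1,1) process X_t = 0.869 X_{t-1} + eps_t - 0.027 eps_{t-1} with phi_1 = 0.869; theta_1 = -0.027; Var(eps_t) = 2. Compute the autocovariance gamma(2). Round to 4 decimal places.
\gamma(2) = 5.8367

Multiply the model equation by X_{t-k} and take expectations. With theta_0 = psi_0 = 1 and psi_j the MA(infinity) weights, this gives
  gamma(k) - sum_i phi_i gamma(k-i) = c_k,
  c_k = sigma^2 * sum_{j=k..q} theta_j psi_{j-k}   (c_k = 0 for k > q),
using gamma(-m) = gamma(m).
psi-weights needed (psi_j = theta_j + sum_i phi_i psi_{j-i}):
  psi_1 = theta_1 + phi_1 = -0.027 + (0.869) = 0.842
Right-hand sides:
  c_0 = sigma^2 (1 + theta_1 psi_1) = 2 * (1 + (-0.027)(0.842)) = 2 * 0.977266 = 1.954532
  c_1 = sigma^2 theta_1 = 2 * (-0.027) = -0.054
  c_2 = 0
Equations for k = 0 and k = 1 (AR order 1):
  gamma(0) = phi_1 gamma(1) + c_0
  gamma(1) = phi_1 gamma(0) + c_1
Substituting the second into the first: gamma(0) (1 - phi_1^2) = c_0 + phi_1 c_1, so
  gamma(0) = (c_0 + phi_1 c_1) / (1 - phi_1^2) = (1.954532 + (0.869)(-0.054)) / (1 - (0.869)^2) = 1.907606 / 0.244839 = 7.791267.
  gamma(1) = phi_1 gamma(0) + c_1 = (0.869)(7.791267) + (-0.054) = 6.716611.
For k = 2 (> q): gamma(2) = phi_1 gamma(1) = (0.869)(6.716611) = 5.836735.
Therefore gamma(2) = 5.8367 (to 4 decimal places).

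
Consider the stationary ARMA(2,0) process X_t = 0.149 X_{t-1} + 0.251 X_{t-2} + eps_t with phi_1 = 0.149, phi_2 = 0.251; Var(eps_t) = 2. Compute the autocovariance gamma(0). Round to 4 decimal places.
\gamma(0) = 2.2224

Multiply the model equation by X_{t-k} and take expectations. With theta_0 = psi_0 = 1 and psi_j the MA(infinity) weights, this gives
  gamma(k) - sum_i phi_i gamma(k-i) = c_k,
  c_k = sigma^2 * sum_{j=k..q} theta_j psi_{j-k}   (c_k = 0 for k > q),
using gamma(-m) = gamma(m).
Pure AR (q = 0): c_0 = sigma^2 = 2, c_k = 0 for k >= 1.
Equations for k = 0, 1, 2 (AR order 2, c_2 = 0):
  (E0) gamma(0) = phi_1 gamma(1) + phi_2 gamma(2) + c_0
  (E1) gamma(1) = phi_1 gamma(0) + phi_2 gamma(1) + c_1
  (E2) gamma(2) = phi_1 gamma(1) + phi_2 gamma(0)
From (E1): gamma(1) = A gamma(0) + B with
  A = phi_1 / (1 - phi_2) = 0.149 / 0.749 = 0.198932,   B = c_1 / (1 - phi_2) = 0 / 0.749 = 0.
Insert (E2) into (E0): gamma(0) (1 - phi_2^2) = phi_1 (1 + phi_2) gamma(1) + c_0.
  phi_1 (1 + phi_2) = (0.149)(1.251) = 0.186399,   1 - phi_2^2 = 0.936999.
Replace gamma(1) by A gamma(0) + B and collect gamma(0):
  gamma(0) [0.936999 - (0.186399)(0.198932)] = c_0 = 2
  gamma(0) * 0.899918 = 2
  gamma(0) = 2 / 0.899918 = 2.222424.
Therefore gamma(0) = 2.2224 (to 4 decimal places).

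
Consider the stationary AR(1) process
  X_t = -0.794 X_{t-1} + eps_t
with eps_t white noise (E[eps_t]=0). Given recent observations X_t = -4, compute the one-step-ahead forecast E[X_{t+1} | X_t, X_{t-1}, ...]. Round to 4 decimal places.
E[X_{t+1} \mid \mathcal F_t] = 3.1760

For an AR(p) model X_t = c + sum_i phi_i X_{t-i} + eps_t, the
one-step-ahead conditional mean is
  E[X_{t+1} | X_t, ...] = c + sum_i phi_i X_{t+1-i}.
Substitute known values:
  E[X_{t+1} | ...] = (-0.794) * (-4)
                   = 3.1760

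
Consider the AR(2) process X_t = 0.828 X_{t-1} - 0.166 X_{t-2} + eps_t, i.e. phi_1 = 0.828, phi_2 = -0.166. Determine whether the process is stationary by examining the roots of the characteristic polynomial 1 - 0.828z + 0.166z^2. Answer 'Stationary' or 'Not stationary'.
\text{Stationary}

The AR(p) characteristic polynomial is P(z) = 1 - 0.828z + 0.166z^2.
Stationarity requires all roots to lie outside the unit circle, i.e. |z| > 1 for every root.
Set 1 + (-0.828) z + (0.166) z^2 = 0, i.e. a z^2 + b z + c = 0 with a = 0.166, b = -0.828, c = 1.
Discriminant D = b^2 - 4ac = (-0.828)^2 - 4*(0.166)*1 = 0.685584 - (0.664) = 0.021584.
D >= 0, so the roots are real: z = (-b +/- sqrt(D)) / (2a) = (0.828 +/- 0.146915) / (0.332).
  z_1 = (0.828 + 0.146915) / (0.332) = 2.9365,   |z_1| = 2.9365.
  z_2 = (0.828 - 0.146915) / (0.332) = 2.0515,   |z_2| = 2.0515.
Moduli of all roots: 2.9365, 2.0515.
All moduli strictly greater than 1? Yes.
Verdict: Stationary.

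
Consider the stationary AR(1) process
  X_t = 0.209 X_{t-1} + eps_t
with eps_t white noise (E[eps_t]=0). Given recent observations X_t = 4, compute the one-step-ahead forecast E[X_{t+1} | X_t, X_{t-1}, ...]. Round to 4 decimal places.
E[X_{t+1} \mid \mathcal F_t] = 0.8360

For an AR(p) model X_t = c + sum_i phi_i X_{t-i} + eps_t, the
one-step-ahead conditional mean is
  E[X_{t+1} | X_t, ...] = c + sum_i phi_i X_{t+1-i}.
Substitute known values:
  E[X_{t+1} | ...] = (0.209) * (4)
                   = 0.8360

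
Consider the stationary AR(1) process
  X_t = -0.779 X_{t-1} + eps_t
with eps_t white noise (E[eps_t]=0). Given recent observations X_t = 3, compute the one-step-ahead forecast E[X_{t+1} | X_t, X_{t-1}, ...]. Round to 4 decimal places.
E[X_{t+1} \mid \mathcal F_t] = -2.3370

For an AR(p) model X_t = c + sum_i phi_i X_{t-i} + eps_t, the
one-step-ahead conditional mean is
  E[X_{t+1} | X_t, ...] = c + sum_i phi_i X_{t+1-i}.
Substitute known values:
  E[X_{t+1} | ...] = (-0.779) * (3)
                   = -2.3370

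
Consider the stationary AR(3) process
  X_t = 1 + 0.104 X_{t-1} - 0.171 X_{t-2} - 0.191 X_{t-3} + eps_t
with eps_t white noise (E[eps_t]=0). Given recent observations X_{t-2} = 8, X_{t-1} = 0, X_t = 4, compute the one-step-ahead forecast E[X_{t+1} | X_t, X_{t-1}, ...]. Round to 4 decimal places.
E[X_{t+1} \mid \mathcal F_t] = -0.1120

For an AR(p) model X_t = c + sum_i phi_i X_{t-i} + eps_t, the
one-step-ahead conditional mean is
  E[X_{t+1} | X_t, ...] = c + sum_i phi_i X_{t+1-i}.
Substitute known values:
  E[X_{t+1} | ...] = 1 + (0.104) * (4) + (-0.171) * (0) + (-0.191) * (8)
                   = -0.1120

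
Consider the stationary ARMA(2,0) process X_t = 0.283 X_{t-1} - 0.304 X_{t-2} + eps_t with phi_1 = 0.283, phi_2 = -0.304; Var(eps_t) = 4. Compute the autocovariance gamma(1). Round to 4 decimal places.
\gamma(1) = 1.0038

Multiply the model equation by X_{t-k} and take expectations. With theta_0 = psi_0 = 1 and psi_j the MA(infinity) weights, this gives
  gamma(k) - sum_i phi_i gamma(k-i) = c_k,
  c_k = sigma^2 * sum_{j=k..q} theta_j psi_{j-k}   (c_k = 0 for k > q),
using gamma(-m) = gamma(m).
Pure AR (q = 0): c_0 = sigma^2 = 4, c_k = 0 for k >= 1.
Equations for k = 0, 1, 2 (AR order 2, c_2 = 0):
  (E0) gamma(0) = phi_1 gamma(1) + phi_2 gamma(2) + c_0
  (E1) gamma(1) = phi_1 gamma(0) + phi_2 gamma(1) + c_1
  (E2) gamma(2) = phi_1 gamma(1) + phi_2 gamma(0)
From (E1): gamma(1) = A gamma(0) + B with
  A = phi_1 / (1 - phi_2) = 0.283 / 1.304 = 0.217025,   B = c_1 / (1 - phi_2) = 0 / 1.304 = 0.
Insert (E2) into (E0): gamma(0) (1 - phi_2^2) = phi_1 (1 + phi_2) gamma(1) + c_0.
  phi_1 (1 + phi_2) = (0.283)(0.696) = 0.196968,   1 - phi_2^2 = 0.907584.
Replace gamma(1) by A gamma(0) + B and collect gamma(0):
  gamma(0) [0.907584 - (0.196968)(0.217025)] = c_0 = 4
  gamma(0) * 0.864837 = 4
  gamma(0) = 4 / 0.864837 = 4.625148.
  gamma(1) = A gamma(0) = (0.217025)(4.625148) = 1.003771.
Therefore gamma(1) = 1.0038 (to 4 decimal places).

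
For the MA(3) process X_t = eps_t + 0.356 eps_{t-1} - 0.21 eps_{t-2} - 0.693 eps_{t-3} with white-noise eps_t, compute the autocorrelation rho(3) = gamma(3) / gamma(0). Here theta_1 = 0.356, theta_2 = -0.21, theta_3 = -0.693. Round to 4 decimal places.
\rho(3) = -0.4197

For an MA(q) process with theta_0 = 1, the autocovariance is
  gamma(k) = sigma^2 * sum_{i=0..q-k} theta_i * theta_{i+k},
and rho(k) = gamma(k) / gamma(0). Sigma^2 cancels.
  numerator   = (1)*(-0.693) = -0.693.
  denominator = (1)^2 + (0.356)^2 + (-0.21)^2 + (-0.693)^2 = 1.651085.
  rho(3) = -0.693 / 1.651085 = -0.4197.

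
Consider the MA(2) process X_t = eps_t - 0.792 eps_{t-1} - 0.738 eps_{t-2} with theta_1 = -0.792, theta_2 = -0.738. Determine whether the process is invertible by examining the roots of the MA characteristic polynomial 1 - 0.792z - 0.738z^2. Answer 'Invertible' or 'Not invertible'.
\text{Not invertible}

The MA(q) characteristic polynomial is P(z) = 1 - 0.792z - 0.738z^2.
Invertibility requires all roots to lie outside the unit circle, i.e. |z| > 1 for every root.
Set 1 + (-0.792) z + (-0.738) z^2 = 0, i.e. a z^2 + b z + c = 0 with a = -0.738, b = -0.792, c = 1.
Discriminant D = b^2 - 4ac = (-0.792)^2 - 4*(-0.738)*1 = 0.627264 - (-2.952) = 3.579264.
D >= 0, so the roots are real: z = (-b +/- sqrt(D)) / (2a) = (0.792 +/- 1.891894) / (-1.476).
  z_1 = (0.792 + 1.891894) / (-1.476) = -1.8184,   |z_1| = 1.8184.
  z_2 = (0.792 - 1.891894) / (-1.476) = 0.7452,   |z_2| = 0.7452.
Moduli of all roots: 1.8184, 0.7452.
All moduli strictly greater than 1? No.
Verdict: Not invertible.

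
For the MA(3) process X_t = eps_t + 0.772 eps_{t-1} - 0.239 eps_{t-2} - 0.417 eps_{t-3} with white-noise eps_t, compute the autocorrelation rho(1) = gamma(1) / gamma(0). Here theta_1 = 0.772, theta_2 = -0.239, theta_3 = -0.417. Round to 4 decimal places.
\rho(1) = 0.3761

For an MA(q) process with theta_0 = 1, the autocovariance is
  gamma(k) = sigma^2 * sum_{i=0..q-k} theta_i * theta_{i+k},
and rho(k) = gamma(k) / gamma(0). Sigma^2 cancels.
  numerator   = (1)*(0.772) + (0.772)*(-0.239) + (-0.239)*(-0.417) = 0.687155.
  denominator = (1)^2 + (0.772)^2 + (-0.239)^2 + (-0.417)^2 = 1.826994.
  rho(1) = 0.687155 / 1.826994 = 0.3761.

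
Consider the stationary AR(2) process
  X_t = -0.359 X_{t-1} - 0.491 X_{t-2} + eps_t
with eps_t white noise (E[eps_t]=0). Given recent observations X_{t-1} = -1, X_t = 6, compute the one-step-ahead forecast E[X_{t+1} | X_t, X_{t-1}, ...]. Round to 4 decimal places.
E[X_{t+1} \mid \mathcal F_t] = -1.6630

For an AR(p) model X_t = c + sum_i phi_i X_{t-i} + eps_t, the
one-step-ahead conditional mean is
  E[X_{t+1} | X_t, ...] = c + sum_i phi_i X_{t+1-i}.
Substitute known values:
  E[X_{t+1} | ...] = (-0.359) * (6) + (-0.491) * (-1)
                   = -1.6630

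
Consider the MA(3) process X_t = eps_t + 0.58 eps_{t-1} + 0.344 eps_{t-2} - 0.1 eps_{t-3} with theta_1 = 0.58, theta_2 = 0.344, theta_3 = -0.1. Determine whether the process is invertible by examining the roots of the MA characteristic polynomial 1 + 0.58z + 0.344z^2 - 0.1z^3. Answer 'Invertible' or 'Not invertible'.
\text{Invertible}

The MA(q) characteristic polynomial is P(z) = 1 + 0.58z + 0.344z^2 - 0.1z^3.
Invertibility requires all roots to lie outside the unit circle, i.e. |z| > 1 for every root.
Degree 3: look for a simple real root z0 first, then factor out (1 - z/z0) and solve the remaining quadratic.
Testing z0 = 5: P(5) = 1 + (0.58)(5) + (0.344)(5)^2 + (-0.1)(5)^3
  = 1 + (2.9) + (8.6) + (-12.5) = 0.  So z_0 = 5 is a root, |z_0| = 5.
Divide out the factor (1 - 0.2 z) = (1 - z/z0) (since 1/z0 = 0.2):
  P(z) = (1 - 0.2 z)(1 + (0.78) z + (0.5) z^2)
  [check: z-coef 0.78 - (0.2) = 0.58; z^2-coef 0.5 - (0.2)(0.78) = 0.344; z^3-coef -(0.2)(0.5) = -0.1.]
Remaining roots from the quadratic factor 1 + (0.78) z + (0.5) z^2:
  Set 1 + (0.78) z + (0.5) z^2 = 0, i.e. a z^2 + b z + c = 0 with a = 0.5, b = 0.78, c = 1.
  Discriminant D = b^2 - 4ac = (0.78)^2 - 4*(0.5)*1 = 0.6084 - (2) = -1.3916.
  D < 0, so the roots are the complex-conjugate pair z = (-b +/- i sqrt(-D)) / (2a) = -0.78 +/- 1.1797i.
  For a conjugate pair |z|^2 = z * conj(z) = (product of roots) = c/a = 1/(0.5) = 2, so |z| = sqrt(2) = 1.4142 for both roots.
Moduli of all roots: 5.0000, 1.4142, 1.4142.
All moduli strictly greater than 1? Yes.
Verdict: Invertible.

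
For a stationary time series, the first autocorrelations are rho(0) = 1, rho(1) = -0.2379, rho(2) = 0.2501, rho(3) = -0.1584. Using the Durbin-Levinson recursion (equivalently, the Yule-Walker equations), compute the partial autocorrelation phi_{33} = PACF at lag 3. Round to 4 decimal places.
\phi_{33} = -0.0689

The PACF at lag k is phi_{kk}, the last component of the solution
to the Yule-Walker system G_k phi = r_k where
  (G_k)_{ij} = rho(|i - j|), (r_k)_i = rho(i), i,j = 1..k.
Equivalently, Durbin-Levinson gives phi_{kk} iteratively:
  phi_{11} = rho(1)
  phi_{kk} = [rho(k) - sum_{j=1..k-1} phi_{k-1,j} rho(k-j)]
            / [1 - sum_{j=1..k-1} phi_{k-1,j} rho(j)],
  phi_{k,j} = phi_{k-1,j} - phi_{kk} phi_{k-1,k-j},  j = 1..k-1.
Step k = 1:
  phi_11 = rho(1) = -0.2379.
Step k = 2:
  phi_22 = [rho(2) - phi_11 rho(1)] / [1 - phi_11 rho(1)] = [0.2501 - (-0.2379)(-0.2379)] / [1 - (-0.2379)(-0.2379)]
         = 0.19350359 / 0.94340359 = 0.205112.
  Update: phi_21 = phi_11 - phi_22 phi_11 = -0.2379 - (0.205112)(-0.2379) = -0.189104.
Step k = 3:
  phi_33 = [rho(3) - phi_21 rho(2) - phi_22 rho(1)] / [1 - phi_21 rho(1) - phi_22 rho(2)]
    numerator   = -0.1584 - (-0.189104)(0.2501) - (0.205112)(-0.2379) = -0.06230894
    denominator = 1 - (-0.189104)(-0.2379) - (0.205112)(0.2501) = 0.90371364
  phi_33 = -0.06230894 / 0.90371364 = -0.0689.
Therefore phi_{33} = -0.0689.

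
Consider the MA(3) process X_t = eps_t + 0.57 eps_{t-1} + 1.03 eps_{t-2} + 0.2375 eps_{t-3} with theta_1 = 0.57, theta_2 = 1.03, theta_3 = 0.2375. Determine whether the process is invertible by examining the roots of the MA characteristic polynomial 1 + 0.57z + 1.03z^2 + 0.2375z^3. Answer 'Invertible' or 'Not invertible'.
\text{Invertible}

The MA(q) characteristic polynomial is P(z) = 1 + 0.57z + 1.03z^2 + 0.2375z^3.
Invertibility requires all roots to lie outside the unit circle, i.e. |z| > 1 for every root.
Degree 3: look for a simple real root z0 first, then factor out (1 - z/z0) and solve the remaining quadratic.
Testing z0 = -4: P(-4) = 1 + (0.57)(-4) + (1.03)(-4)^2 + (0.2375)(-4)^3
  = 1 + (-2.28) + (16.48) + (-15.2) = 0.  So z_0 = -4 is a root, |z_0| = 4.
Divide out the factor (1 + 0.25 z) = (1 - z/z0) (since 1/z0 = -0.25):
  P(z) = (1 + 0.25 z)(1 + (0.32) z + (0.95) z^2)
  [check: z-coef 0.32 - (-0.25) = 0.57; z^2-coef 0.95 - (-0.25)(0.32) = 1.03; z^3-coef -(-0.25)(0.95) = 0.2375.]
Remaining roots from the quadratic factor 1 + (0.32) z + (0.95) z^2:
  Set 1 + (0.32) z + (0.95) z^2 = 0, i.e. a z^2 + b z + c = 0 with a = 0.95, b = 0.32, c = 1.
  Discriminant D = b^2 - 4ac = (0.32)^2 - 4*(0.95)*1 = 0.1024 - (3.8) = -3.6976.
  D < 0, so the roots are the complex-conjugate pair z = (-b +/- i sqrt(-D)) / (2a) = -0.1684 +/- 1.0121i.
  For a conjugate pair |z|^2 = z * conj(z) = (product of roots) = c/a = 1/(0.95) = 1.052632, so |z| = sqrt(1.052632) = 1.026 for both roots.
Moduli of all roots: 4.0000, 1.0260, 1.0260.
All moduli strictly greater than 1? Yes.
Verdict: Invertible.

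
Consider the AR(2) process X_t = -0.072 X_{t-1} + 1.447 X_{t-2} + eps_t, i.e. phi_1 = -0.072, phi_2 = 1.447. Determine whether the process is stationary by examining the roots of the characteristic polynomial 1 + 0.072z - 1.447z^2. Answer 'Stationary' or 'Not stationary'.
\text{Not stationary}

The AR(p) characteristic polynomial is P(z) = 1 + 0.072z - 1.447z^2.
Stationarity requires all roots to lie outside the unit circle, i.e. |z| > 1 for every root.
Set 1 + (0.072) z + (-1.447) z^2 = 0, i.e. a z^2 + b z + c = 0 with a = -1.447, b = 0.072, c = 1.
Discriminant D = b^2 - 4ac = (0.072)^2 - 4*(-1.447)*1 = 0.005184 - (-5.788) = 5.793184.
D >= 0, so the roots are real: z = (-b +/- sqrt(D)) / (2a) = (-0.072 +/- 2.406903) / (-2.894).
  z_1 = (-0.072 + 2.406903) / (-2.894) = -0.8068,   |z_1| = 0.8068.
  z_2 = (-0.072 - 2.406903) / (-2.894) = 0.8566,   |z_2| = 0.8566.
Moduli of all roots: 0.8068, 0.8566.
All moduli strictly greater than 1? No.
Verdict: Not stationary.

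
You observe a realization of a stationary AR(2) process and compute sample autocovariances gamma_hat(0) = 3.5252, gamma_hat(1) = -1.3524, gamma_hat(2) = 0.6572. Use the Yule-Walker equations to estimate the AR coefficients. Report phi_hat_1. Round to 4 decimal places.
\hat\phi_{1} = -0.3660

The Yule-Walker equations for an AR(p) process read, in matrix form,
  Gamma_p phi = r_p,   with   (Gamma_p)_{ij} = gamma(|i - j|),
                       (r_p)_i = gamma(i),   i,j = 1..p.
Substitute the sample gammas (Toeplitz matrix and right-hand side of size 2):
  Gamma_p = [[3.5252, -1.3524], [-1.3524, 3.5252]]
  r_p     = [-1.3524, 0.6572]
Written out:
  3.5252 phi_1 - 1.3524 phi_2 = -1.3524
  -1.3524 phi_1 + 3.5252 phi_2 = 0.6572
Solve by Cramer's rule:
  det = gamma(0)^2 - gamma(1)^2 = (3.5252)^2 - (-1.3524)^2 = 12.42703504 - 1.82898576 = 10.59804928
  phi_hat_1 = [gamma(1) gamma(0) - gamma(1) gamma(2)] / det = [(-1.3524)(3.5252) - (-1.3524)(0.6572)] / 10.59804928 = -3.8786832 / 10.59804928 = -0.366
  phi_hat_2 = [gamma(0) gamma(2) - gamma(1)^2] / det = [(3.5252)(0.6572) - (-1.3524)^2] / 10.59804928 = 0.48777568 / 10.59804928 = 0.046
So phi_hat = [-0.3660, 0.0460].
Therefore phi_hat_1 = -0.3660.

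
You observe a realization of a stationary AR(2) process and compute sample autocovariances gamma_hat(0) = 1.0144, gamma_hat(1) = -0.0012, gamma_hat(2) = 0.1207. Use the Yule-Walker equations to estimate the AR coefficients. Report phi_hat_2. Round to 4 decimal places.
\hat\phi_{2} = 0.1190

The Yule-Walker equations for an AR(p) process read, in matrix form,
  Gamma_p phi = r_p,   with   (Gamma_p)_{ij} = gamma(|i - j|),
                       (r_p)_i = gamma(i),   i,j = 1..p.
Substitute the sample gammas (Toeplitz matrix and right-hand side of size 2):
  Gamma_p = [[1.0144, -0.0012], [-0.0012, 1.0144]]
  r_p     = [-0.0012, 0.1207]
Written out:
  1.0144 phi_1 - 0.0012 phi_2 = -0.0012
  -0.0012 phi_1 + 1.0144 phi_2 = 0.1207
Solve by Cramer's rule:
  det = gamma(0)^2 - gamma(1)^2 = (1.0144)^2 - (-0.0012)^2 = 1.02900736 - 0.00000144 = 1.02900592
  phi_hat_1 = [gamma(1) gamma(0) - gamma(1) gamma(2)] / det = [(-0.0012)(1.0144) - (-0.0012)(0.1207)] / 1.02900592 = -0.00107244 / 1.02900592 = -0.001
  phi_hat_2 = [gamma(0) gamma(2) - gamma(1)^2] / det = [(1.0144)(0.1207) - (-0.0012)^2] / 1.02900592 = 0.12243664 / 1.02900592 = 0.119
So phi_hat = [-0.0010, 0.1190].
Therefore phi_hat_2 = 0.1190.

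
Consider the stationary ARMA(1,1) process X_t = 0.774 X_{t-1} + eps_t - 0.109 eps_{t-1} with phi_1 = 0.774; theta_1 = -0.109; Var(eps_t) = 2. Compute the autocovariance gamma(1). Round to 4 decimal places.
\gamma(1) = 3.0375

Multiply the model equation by X_{t-k} and take expectations. With theta_0 = psi_0 = 1 and psi_j the MA(infinity) weights, this gives
  gamma(k) - sum_i phi_i gamma(k-i) = c_k,
  c_k = sigma^2 * sum_{j=k..q} theta_j psi_{j-k}   (c_k = 0 for k > q),
using gamma(-m) = gamma(m).
psi-weights needed (psi_j = theta_j + sum_i phi_i psi_{j-i}):
  psi_1 = theta_1 + phi_1 = -0.109 + (0.774) = 0.665
Right-hand sides:
  c_0 = sigma^2 (1 + theta_1 psi_1) = 2 * (1 + (-0.109)(0.665)) = 2 * 0.927515 = 1.85503
  c_1 = sigma^2 theta_1 = 2 * (-0.109) = -0.218
  c_2 = 0
Equations for k = 0 and k = 1 (AR order 1):
  gamma(0) = phi_1 gamma(1) + c_0
  gamma(1) = phi_1 gamma(0) + c_1
Substituting the second into the first: gamma(0) (1 - phi_1^2) = c_0 + phi_1 c_1, so
  gamma(0) = (c_0 + phi_1 c_1) / (1 - phi_1^2) = (1.85503 + (0.774)(-0.218)) / (1 - (0.774)^2) = 1.686298 / 0.400924 = 4.206029.
  gamma(1) = phi_1 gamma(0) + c_1 = (0.774)(4.206029) + (-0.218) = 3.037467.
Therefore gamma(1) = 3.0375 (to 4 decimal places).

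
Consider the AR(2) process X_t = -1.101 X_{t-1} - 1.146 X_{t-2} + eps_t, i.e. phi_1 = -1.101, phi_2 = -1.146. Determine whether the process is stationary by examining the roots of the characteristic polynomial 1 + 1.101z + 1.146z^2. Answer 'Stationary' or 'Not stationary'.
\text{Not stationary}

The AR(p) characteristic polynomial is P(z) = 1 + 1.101z + 1.146z^2.
Stationarity requires all roots to lie outside the unit circle, i.e. |z| > 1 for every root.
Set 1 + (1.101) z + (1.146) z^2 = 0, i.e. a z^2 + b z + c = 0 with a = 1.146, b = 1.101, c = 1.
Discriminant D = b^2 - 4ac = (1.101)^2 - 4*(1.146)*1 = 1.212201 - (4.584) = -3.371799.
D < 0, so the roots are the complex-conjugate pair z = (-b +/- i sqrt(-D)) / (2a) = -0.4804 +/- 0.8012i.
For a conjugate pair |z|^2 = z * conj(z) = (product of roots) = c/a = 1/(1.146) = 0.8726, so |z| = sqrt(0.8726) = 0.9341 for both roots.
Moduli of all roots: 0.9341, 0.9341.
All moduli strictly greater than 1? No.
Verdict: Not stationary.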